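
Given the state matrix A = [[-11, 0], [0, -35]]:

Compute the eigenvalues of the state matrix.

For diagonal matrix, eigenvalues are diagonal entries: λ₁ = -11, λ₂ = -35.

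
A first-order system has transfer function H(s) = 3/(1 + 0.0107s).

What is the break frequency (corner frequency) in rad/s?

Corner frequency = 1/τ = 1/0.0107 = 93.458 rad/s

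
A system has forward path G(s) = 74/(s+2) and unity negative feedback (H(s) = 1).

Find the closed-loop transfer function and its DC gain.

T(s) = G/(1+GH) = [74/(s+2)] / [1 + 74/(s+2)] = 74/(s+2+74) = 74/(s+76). DC gain = 74/76 = 0.9737.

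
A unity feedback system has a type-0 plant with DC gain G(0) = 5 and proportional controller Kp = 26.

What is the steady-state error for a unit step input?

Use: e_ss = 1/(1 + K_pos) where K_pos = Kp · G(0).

K_pos = Kp · G(0) = 26 × 5 = 130. e_ss = 1/(1 + 130) = 0.0076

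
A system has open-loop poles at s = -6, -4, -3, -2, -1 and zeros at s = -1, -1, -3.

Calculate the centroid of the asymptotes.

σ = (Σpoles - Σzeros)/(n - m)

σ = (Σpoles - Σzeros)/(n - m) = (-16 - (-5))/(5 - 3) = -11/2 = -5.5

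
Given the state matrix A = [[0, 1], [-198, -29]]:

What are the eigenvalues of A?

det(A - λI) = λ² - (-29)λ + 198 = (λ - (-11))(λ - (-18)). Eigenvalues: -11, -18.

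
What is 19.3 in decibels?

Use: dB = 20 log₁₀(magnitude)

dB = 20 log₁₀(19.3) = 25.7 dB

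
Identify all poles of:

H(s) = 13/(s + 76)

Pole is where denominator = 0: s + 76 = 0, so s = -76.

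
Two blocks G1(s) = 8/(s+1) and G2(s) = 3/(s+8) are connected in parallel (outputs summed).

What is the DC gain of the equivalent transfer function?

Parallel: G_eq = G1 + G2. DC gain = G1(0) + G2(0) = 8/1 + 3/8 = 8 + 0.375 = 8.375.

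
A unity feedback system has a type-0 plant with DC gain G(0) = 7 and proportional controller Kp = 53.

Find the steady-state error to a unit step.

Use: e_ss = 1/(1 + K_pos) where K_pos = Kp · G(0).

K_pos = Kp · G(0) = 53 × 7 = 371. e_ss = 1/(1 + 371) = 0.0027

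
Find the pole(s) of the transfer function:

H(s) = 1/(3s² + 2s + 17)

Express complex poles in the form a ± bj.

Discriminant = 2² - 4×3×17 = 4 - 204 = -200 < 0, so the poles are a complex conjugate pair s = (-2 ± j√200)/(2×3). Real part = -2/(2×3) = -2/6 ≈ -0.3333; imaginary part = ±√200/(2×3) ≈ 2.3570. Poles: s = -0.3333 ± 2.3570j.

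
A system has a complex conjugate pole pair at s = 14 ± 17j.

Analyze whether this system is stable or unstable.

Real part of poles is 14 (> 0, right half-plane). Unstable.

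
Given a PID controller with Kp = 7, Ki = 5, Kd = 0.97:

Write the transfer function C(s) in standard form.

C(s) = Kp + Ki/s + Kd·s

Substituting values: C(s) = 7 + 5/s + 0.97s = (0.97s² + 7s + 5)/s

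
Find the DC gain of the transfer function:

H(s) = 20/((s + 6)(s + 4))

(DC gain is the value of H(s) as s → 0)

DC gain = H(0) = 20/(6 × 4) = 20/24 = 0.8333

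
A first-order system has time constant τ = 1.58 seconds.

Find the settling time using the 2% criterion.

For first-order system, 2% settling time ≈ 4τ = 4 × 1.58 = 6.32 s.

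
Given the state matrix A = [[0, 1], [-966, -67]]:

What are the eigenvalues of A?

det(A - λI) = λ² - (-67)λ + 966 = (λ - (-46))(λ - (-21)). Eigenvalues: -46, -21.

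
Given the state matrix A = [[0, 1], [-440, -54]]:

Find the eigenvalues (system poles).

det(A - λI) = λ² - (-54)λ + 440 = (λ - (-10))(λ - (-44)). Eigenvalues: -10, -44.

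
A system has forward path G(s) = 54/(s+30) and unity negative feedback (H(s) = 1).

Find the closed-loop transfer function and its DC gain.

T(s) = G/(1+GH) = [54/(s+30)] / [1 + 54/(s+30)] = 54/(s+30+54) = 54/(s+84). DC gain = 54/84 = 0.6429.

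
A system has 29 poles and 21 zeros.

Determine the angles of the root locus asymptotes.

n - m = 29 - 21 = 8. Angles: θk = (2k + 1)·180°/8 = 22.5°, 67.5°, 112.5°, 157.5°, 202.5°, 247.5°, 292.5°, 337.5°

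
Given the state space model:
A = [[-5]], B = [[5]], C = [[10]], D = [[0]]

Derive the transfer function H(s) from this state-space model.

(sI - A)⁻¹ = 1/(s + 5). H(s) = 10 × 5/(s + 5) + 0 = 50/(s + 5).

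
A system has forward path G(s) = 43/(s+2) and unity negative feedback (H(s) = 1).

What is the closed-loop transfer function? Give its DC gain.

T(s) = G/(1+GH) = [43/(s+2)] / [1 + 43/(s+2)] = 43/(s+2+43) = 43/(s+45). DC gain = 43/45 = 0.9556.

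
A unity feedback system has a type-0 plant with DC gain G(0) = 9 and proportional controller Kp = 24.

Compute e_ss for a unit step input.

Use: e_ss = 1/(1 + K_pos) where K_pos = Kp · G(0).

K_pos = Kp · G(0) = 24 × 9 = 216. e_ss = 1/(1 + 216) = 0.0046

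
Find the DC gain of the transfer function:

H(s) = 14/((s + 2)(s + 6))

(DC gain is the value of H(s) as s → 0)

DC gain = H(0) = 14/(2 × 6) = 14/12 = 1.1667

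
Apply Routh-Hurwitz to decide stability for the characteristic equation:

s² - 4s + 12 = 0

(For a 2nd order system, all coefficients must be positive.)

Coefficients: 1, -4, 12. b=-4 not positive, so system is unstable.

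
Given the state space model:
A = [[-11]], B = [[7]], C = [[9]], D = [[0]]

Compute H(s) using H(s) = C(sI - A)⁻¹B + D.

(sI - A)⁻¹ = 1/(s + 11). H(s) = 9 × 7/(s + 11) + 0 = 63/(s + 11).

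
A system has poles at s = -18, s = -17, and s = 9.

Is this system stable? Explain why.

Pole(s) at s = 9 are not in the left half-plane. System is unstable.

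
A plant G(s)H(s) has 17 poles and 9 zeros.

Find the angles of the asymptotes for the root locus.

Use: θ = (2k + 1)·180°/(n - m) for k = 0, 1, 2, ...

n - m = 17 - 9 = 8. Angles: θk = (2k + 1)·180°/8 = 22.5°, 67.5°, 112.5°, 157.5°, 202.5°, 247.5°, 292.5°, 337.5°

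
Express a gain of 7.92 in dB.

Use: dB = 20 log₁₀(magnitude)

dB = 20 log₁₀(7.92) = 18.0 dB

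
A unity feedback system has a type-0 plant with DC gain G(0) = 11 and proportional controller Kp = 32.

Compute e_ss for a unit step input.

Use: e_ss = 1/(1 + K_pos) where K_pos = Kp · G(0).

K_pos = Kp · G(0) = 32 × 11 = 352. e_ss = 1/(1 + 352) = 0.0028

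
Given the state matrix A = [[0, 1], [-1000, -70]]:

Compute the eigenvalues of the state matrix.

det(A - λI) = λ² - (-70)λ + 1000 = (λ - (-50))(λ - (-20)). Eigenvalues: -50, -20.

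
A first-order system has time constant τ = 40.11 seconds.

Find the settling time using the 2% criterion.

For first-order system, 2% settling time ≈ 4τ = 4 × 40.11 = 160.44 s.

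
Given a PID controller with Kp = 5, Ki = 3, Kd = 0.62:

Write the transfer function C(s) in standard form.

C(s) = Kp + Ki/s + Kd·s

Substituting values: C(s) = 5 + 3/s + 0.62s = (0.62s² + 5s + 3)/s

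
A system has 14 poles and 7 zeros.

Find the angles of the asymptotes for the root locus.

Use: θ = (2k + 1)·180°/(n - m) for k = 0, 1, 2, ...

n - m = 14 - 7 = 7. Angles: θk = (2k + 1)·180°/7 = 25.71°, 77.14°, 128.57°, 180°, 231.43°, 282.86°, 334.29°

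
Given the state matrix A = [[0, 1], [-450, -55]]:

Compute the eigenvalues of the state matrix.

det(A - λI) = λ² - (-55)λ + 450 = (λ - (-10))(λ - (-45)). Eigenvalues: -10, -45.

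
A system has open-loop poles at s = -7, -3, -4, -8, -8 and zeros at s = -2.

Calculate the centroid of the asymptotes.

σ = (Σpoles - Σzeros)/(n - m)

σ = (Σpoles - Σzeros)/(n - m) = (-30 - (-2))/(5 - 1) = -28/4 = -7.0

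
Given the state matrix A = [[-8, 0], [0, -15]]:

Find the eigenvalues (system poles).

For diagonal matrix, eigenvalues are diagonal entries: λ₁ = -8, λ₂ = -15.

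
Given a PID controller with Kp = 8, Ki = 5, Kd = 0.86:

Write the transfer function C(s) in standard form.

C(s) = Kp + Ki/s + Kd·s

Substituting values: C(s) = 8 + 5/s + 0.86s = (0.86s² + 8s + 5)/s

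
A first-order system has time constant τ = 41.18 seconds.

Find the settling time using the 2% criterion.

For first-order system, 2% settling time ≈ 4τ = 4 × 41.18 = 164.72 s.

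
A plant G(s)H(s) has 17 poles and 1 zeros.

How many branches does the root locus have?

Root locus has n branches where n = number of poles = 17.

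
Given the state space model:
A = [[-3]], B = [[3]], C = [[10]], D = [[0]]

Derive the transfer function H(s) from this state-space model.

(sI - A)⁻¹ = 1/(s + 3). H(s) = 10 × 3/(s + 3) + 0 = 30/(s + 3).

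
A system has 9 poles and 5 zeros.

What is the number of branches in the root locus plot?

Root locus has n branches where n = number of poles = 9.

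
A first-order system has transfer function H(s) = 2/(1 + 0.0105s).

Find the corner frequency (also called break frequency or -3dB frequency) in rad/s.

Corner frequency = 1/τ = 1/0.0105 = 95.238 rad/s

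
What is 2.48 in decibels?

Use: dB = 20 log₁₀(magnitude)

dB = 20 log₁₀(2.48) = 7.9 dB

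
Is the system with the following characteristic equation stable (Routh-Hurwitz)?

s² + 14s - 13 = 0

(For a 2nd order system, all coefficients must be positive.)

Coefficients: 1, 14, -13. c=-13 not positive, so system is unstable.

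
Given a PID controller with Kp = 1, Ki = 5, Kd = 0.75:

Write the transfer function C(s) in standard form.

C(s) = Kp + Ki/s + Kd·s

Substituting values: C(s) = 1 + 5/s + 0.75s = (0.75s² + s + 5)/s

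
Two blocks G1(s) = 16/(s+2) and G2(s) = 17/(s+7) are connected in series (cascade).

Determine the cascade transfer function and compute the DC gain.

Series: multiply transfer functions. G_eq = 16/(s+2) × 17/(s+7) = 272/((s+2)(s+7)). DC gain = 272/(2×7) = 19.4286.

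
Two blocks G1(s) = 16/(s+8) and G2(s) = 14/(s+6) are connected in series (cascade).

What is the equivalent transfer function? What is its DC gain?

Series: multiply transfer functions. G_eq = 16/(s+8) × 14/(s+6) = 224/((s+8)(s+6)). DC gain = 224/(8×6) = 4.6667.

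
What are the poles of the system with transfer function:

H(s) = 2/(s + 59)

Pole is where denominator = 0: s + 59 = 0, so s = -59.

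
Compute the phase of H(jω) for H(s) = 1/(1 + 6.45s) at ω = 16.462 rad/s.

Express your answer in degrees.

Phase = -arctan(ωτ) = -arctan(16.462 × 6.45) = -89.5°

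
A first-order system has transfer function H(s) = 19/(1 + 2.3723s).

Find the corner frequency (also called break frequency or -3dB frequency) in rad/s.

Corner frequency = 1/τ = 1/2.3723 = 0.422 rad/s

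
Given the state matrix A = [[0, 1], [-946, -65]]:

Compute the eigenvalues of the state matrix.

det(A - λI) = λ² - (-65)λ + 946 = (λ - (-22))(λ - (-43)). Eigenvalues: -22, -43.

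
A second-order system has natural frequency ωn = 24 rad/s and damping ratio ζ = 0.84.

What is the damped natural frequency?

ωd = ωn√(1 - ζ²) = 24√(1 - 0.84²) = 13.02 rad/s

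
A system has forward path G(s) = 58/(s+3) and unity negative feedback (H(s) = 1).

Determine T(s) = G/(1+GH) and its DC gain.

T(s) = G/(1+GH) = [58/(s+3)] / [1 + 58/(s+3)] = 58/(s+3+58) = 58/(s+61). DC gain = 58/61 = 0.9508.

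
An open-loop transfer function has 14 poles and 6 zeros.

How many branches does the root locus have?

Root locus has n branches where n = number of poles = 14.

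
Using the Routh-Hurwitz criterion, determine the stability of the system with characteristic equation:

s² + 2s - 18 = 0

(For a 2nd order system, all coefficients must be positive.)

Coefficients: 1, 2, -18. c=-18 not positive, so system is unstable.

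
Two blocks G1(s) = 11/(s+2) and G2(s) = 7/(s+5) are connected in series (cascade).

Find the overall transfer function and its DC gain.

Series: multiply transfer functions. G_eq = 11/(s+2) × 7/(s+5) = 77/((s+2)(s+5)). DC gain = 77/(2×5) = 7.7.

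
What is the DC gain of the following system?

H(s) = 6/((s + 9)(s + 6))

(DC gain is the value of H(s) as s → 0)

DC gain = H(0) = 6/(9 × 6) = 6/54 = 0.1111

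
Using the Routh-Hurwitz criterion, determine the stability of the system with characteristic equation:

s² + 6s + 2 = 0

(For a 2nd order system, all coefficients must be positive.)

Coefficients: 1, 6, 2. All positive, so system is stable.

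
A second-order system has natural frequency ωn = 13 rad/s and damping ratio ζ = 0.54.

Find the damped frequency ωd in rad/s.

ωd = ωn√(1 - ζ²) = 13√(1 - 0.54²) = 10.94 rad/s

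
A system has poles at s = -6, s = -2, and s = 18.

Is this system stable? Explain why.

Pole(s) at s = 18 are not in the left half-plane. System is unstable.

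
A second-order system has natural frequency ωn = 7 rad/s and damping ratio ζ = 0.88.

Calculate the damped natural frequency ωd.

ωd = ωn√(1 - ζ²) = 7√(1 - 0.88²) = 3.32 rad/s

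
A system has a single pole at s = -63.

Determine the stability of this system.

Pole at s = -63 is in the left half-plane. Stable.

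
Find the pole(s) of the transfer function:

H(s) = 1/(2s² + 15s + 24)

Discriminant = 15² - 4×2×24 = 225 - 192 = 33 > 0, so two distinct real poles. Using quadratic formula: s = (-15 ± √33)/(2×2) = (-15 ± √33)/4, with √33 ≈ 5.7446. s₁ ≈ -2.3139, s₂ ≈ -5.1861. Poles: s₁ = -2.3139, s₂ = -5.1861.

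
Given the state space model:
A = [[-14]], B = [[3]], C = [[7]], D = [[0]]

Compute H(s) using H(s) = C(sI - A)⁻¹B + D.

(sI - A)⁻¹ = 1/(s + 14). H(s) = 7 × 3/(s + 14) + 0 = 21/(s + 14).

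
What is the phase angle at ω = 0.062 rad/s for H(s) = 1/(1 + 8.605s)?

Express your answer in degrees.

Phase = -arctan(ωτ) = -arctan(0.062 × 8.605) = -28.1°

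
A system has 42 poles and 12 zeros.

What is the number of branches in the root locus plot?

Root locus has n branches where n = number of poles = 42.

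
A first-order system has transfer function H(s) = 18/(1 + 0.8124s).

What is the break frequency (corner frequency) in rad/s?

Corner frequency = 1/τ = 1/0.8124 = 1.231 rad/s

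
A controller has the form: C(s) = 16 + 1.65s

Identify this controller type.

This is a Proportional-Derivative (PD) controller.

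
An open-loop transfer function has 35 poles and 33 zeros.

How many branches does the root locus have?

Root locus has n branches where n = number of poles = 35.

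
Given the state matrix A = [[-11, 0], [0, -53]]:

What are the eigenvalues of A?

For diagonal matrix, eigenvalues are diagonal entries: λ₁ = -11, λ₂ = -53.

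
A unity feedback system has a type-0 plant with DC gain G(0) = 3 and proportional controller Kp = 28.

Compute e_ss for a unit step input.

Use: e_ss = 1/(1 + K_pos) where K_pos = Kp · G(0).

K_pos = Kp · G(0) = 28 × 3 = 84. e_ss = 1/(1 + 84) = 0.0118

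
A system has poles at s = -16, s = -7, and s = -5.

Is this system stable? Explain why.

All poles are in the left half-plane. System is stable.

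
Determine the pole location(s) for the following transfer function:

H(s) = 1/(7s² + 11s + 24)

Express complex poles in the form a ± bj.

Discriminant = 11² - 4×7×24 = 121 - 672 = -551 < 0, so the poles are a complex conjugate pair s = (-11 ± j√551)/(2×7). Real part = -11/(2×7) = -11/14 ≈ -0.7857; imaginary part = ±√551/(2×7) ≈ 1.6767. Poles: s = -0.7857 ± 1.6767j.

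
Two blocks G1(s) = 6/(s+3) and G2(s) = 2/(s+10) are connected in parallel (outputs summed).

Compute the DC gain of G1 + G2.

Parallel: G_eq = G1 + G2. DC gain = G1(0) + G2(0) = 6/3 + 2/10 = 2 + 0.2 = 2.2.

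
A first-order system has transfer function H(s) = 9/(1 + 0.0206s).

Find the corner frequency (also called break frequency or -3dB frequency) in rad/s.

Corner frequency = 1/τ = 1/0.0206 = 48.544 rad/s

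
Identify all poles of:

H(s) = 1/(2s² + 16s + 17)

Discriminant = 16² - 4×2×17 = 256 - 136 = 120 > 0, so two distinct real poles. Using quadratic formula: s = (-16 ± √120)/(2×2) = (-16 ± √120)/4, with √120 ≈ 10.9545. s₁ ≈ -1.2614, s₂ ≈ -6.7386. Poles: s₁ = -1.2614, s₂ = -6.7386.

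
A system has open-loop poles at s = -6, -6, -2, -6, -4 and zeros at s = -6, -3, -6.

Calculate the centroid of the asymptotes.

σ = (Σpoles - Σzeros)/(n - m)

σ = (Σpoles - Σzeros)/(n - m) = (-24 - (-15))/(5 - 3) = -9/2 = -4.5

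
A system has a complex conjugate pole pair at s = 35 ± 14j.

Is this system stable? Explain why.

Real part of poles is 35 (> 0, right half-plane). Unstable.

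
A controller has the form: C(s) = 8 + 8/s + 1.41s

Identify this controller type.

This is a Proportional-Integral-Derivative (PID) controller.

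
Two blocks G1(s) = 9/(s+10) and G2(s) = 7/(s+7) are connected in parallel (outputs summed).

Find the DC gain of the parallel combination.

Parallel: G_eq = G1 + G2. DC gain = G1(0) + G2(0) = 9/10 + 7/7 = 0.9 + 1 = 1.9.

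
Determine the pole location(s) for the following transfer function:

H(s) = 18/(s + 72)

Pole is where denominator = 0: s + 72 = 0, so s = -72.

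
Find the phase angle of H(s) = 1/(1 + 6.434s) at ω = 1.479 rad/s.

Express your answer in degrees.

Phase = -arctan(ωτ) = -arctan(1.479 × 6.434) = -84.0°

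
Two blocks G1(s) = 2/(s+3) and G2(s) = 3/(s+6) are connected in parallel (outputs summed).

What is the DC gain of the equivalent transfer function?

Parallel: G_eq = G1 + G2. DC gain = G1(0) + G2(0) = 2/3 + 3/6 = 0.6667 + 0.5 = 1.1667.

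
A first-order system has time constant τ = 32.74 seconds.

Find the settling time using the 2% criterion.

For first-order system, 2% settling time ≈ 4τ = 4 × 32.74 = 130.96 s.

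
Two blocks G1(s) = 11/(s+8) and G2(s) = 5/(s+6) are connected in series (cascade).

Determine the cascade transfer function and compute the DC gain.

Series: multiply transfer functions. G_eq = 11/(s+8) × 5/(s+6) = 55/((s+8)(s+6)). DC gain = 55/(8×6) = 1.1458.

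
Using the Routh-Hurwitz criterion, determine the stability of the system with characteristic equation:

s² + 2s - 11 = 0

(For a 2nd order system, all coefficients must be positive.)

Coefficients: 1, 2, -11. c=-11 not positive, so system is unstable.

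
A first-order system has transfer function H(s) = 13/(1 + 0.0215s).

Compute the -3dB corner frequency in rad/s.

Corner frequency = 1/τ = 1/0.0215 = 46.512 rad/s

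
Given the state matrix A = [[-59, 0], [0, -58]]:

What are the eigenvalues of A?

For diagonal matrix, eigenvalues are diagonal entries: λ₁ = -59, λ₂ = -58.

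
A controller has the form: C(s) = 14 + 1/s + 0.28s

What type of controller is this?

This is a Proportional-Integral-Derivative (PID) controller.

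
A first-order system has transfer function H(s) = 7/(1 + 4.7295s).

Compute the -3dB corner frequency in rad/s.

Corner frequency = 1/τ = 1/4.7295 = 0.211 rad/s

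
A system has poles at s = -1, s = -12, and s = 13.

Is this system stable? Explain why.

Pole(s) at s = 13 are not in the left half-plane. System is unstable.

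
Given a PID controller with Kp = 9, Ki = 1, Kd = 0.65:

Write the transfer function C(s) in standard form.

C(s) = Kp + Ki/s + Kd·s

Substituting values: C(s) = 9 + 1/s + 0.65s = (0.65s² + 9s + 1)/s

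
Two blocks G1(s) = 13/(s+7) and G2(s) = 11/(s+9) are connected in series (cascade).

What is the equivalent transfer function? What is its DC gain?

Series: multiply transfer functions. G_eq = 13/(s+7) × 11/(s+9) = 143/((s+7)(s+9)). DC gain = 143/(7×9) = 2.2698.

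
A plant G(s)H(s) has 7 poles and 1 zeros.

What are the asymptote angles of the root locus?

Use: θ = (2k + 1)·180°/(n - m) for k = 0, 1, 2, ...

n - m = 7 - 1 = 6. Angles: θk = (2k + 1)·180°/6 = 30°, 90°, 150°, 210°, 270°, 330°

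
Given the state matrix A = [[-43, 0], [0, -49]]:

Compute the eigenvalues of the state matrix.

For diagonal matrix, eigenvalues are diagonal entries: λ₁ = -43, λ₂ = -49.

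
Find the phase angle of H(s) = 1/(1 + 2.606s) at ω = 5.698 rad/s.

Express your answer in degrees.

Phase = -arctan(ωτ) = -arctan(5.698 × 2.606) = -86.1°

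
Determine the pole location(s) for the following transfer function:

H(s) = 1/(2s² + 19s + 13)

Discriminant = 19² - 4×2×13 = 361 - 104 = 257 > 0, so two distinct real poles. Using quadratic formula: s = (-19 ± √257)/(2×2) = (-19 ± √257)/4, with √257 ≈ 16.0312. s₁ ≈ -0.7422, s₂ ≈ -8.7578. Poles: s₁ = -0.7422, s₂ = -8.7578.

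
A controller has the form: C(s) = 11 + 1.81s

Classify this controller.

This is a Proportional-Derivative (PD) controller.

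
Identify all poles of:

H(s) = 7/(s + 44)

Pole is where denominator = 0: s + 44 = 0, so s = -44.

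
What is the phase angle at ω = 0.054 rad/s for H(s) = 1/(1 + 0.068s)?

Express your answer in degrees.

Phase = -arctan(ωτ) = -arctan(0.054 × 0.068) = -0.2°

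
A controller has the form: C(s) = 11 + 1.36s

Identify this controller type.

This is a Proportional-Derivative (PD) controller.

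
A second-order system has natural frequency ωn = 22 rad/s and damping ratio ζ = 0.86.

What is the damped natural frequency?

ωd = ωn√(1 - ζ²) = 22√(1 - 0.86²) = 11.23 rad/s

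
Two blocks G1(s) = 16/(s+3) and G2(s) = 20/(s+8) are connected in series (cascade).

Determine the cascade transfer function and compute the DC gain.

Series: multiply transfer functions. G_eq = 16/(s+3) × 20/(s+8) = 320/((s+3)(s+8)). DC gain = 320/(3×8) = 13.3333.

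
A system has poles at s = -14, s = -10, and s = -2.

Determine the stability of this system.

All poles are in the left half-plane. System is stable.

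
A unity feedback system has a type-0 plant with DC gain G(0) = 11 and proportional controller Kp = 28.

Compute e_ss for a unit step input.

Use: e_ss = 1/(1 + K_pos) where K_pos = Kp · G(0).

K_pos = Kp · G(0) = 28 × 11 = 308. e_ss = 1/(1 + 308) = 0.0032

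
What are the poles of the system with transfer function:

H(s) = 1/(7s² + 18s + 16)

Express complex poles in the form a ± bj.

Discriminant = 18² - 4×7×16 = 324 - 448 = -124 < 0, so the poles are a complex conjugate pair s = (-18 ± j√124)/(2×7). Real part = -18/(2×7) = -18/14 ≈ -1.2857; imaginary part = ±√124/(2×7) ≈ 0.7954. Poles: s = -1.2857 ± 0.7954j.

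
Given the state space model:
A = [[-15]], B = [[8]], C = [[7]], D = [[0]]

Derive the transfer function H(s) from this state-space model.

(sI - A)⁻¹ = 1/(s + 15). H(s) = 7 × 8/(s + 15) + 0 = 56/(s + 15).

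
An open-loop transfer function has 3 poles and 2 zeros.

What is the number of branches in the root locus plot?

Root locus has n branches where n = number of poles = 3.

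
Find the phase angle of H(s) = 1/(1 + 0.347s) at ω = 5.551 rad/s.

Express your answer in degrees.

Phase = -arctan(ωτ) = -arctan(5.551 × 0.347) = -62.6°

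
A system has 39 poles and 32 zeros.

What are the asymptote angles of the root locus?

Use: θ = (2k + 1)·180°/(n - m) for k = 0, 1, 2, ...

n - m = 39 - 32 = 7. Angles: θk = (2k + 1)·180°/7 = 25.71°, 77.14°, 128.57°, 180°, 231.43°, 282.86°, 334.29°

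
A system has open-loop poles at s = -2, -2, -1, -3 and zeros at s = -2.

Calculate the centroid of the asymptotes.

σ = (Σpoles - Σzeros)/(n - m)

σ = (Σpoles - Σzeros)/(n - m) = (-8 - (-2))/(4 - 1) = -6/3 = -2.0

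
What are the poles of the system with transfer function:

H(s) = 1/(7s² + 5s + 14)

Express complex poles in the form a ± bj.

Discriminant = 5² - 4×7×14 = 25 - 392 = -367 < 0, so the poles are a complex conjugate pair s = (-5 ± j√367)/(2×7). Real part = -5/(2×7) = -5/14 ≈ -0.3571; imaginary part = ±√367/(2×7) ≈ 1.3684. Poles: s = -0.3571 ± 1.3684j.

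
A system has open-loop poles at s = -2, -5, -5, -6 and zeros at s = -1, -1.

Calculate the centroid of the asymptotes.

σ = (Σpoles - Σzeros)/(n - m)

σ = (Σpoles - Σzeros)/(n - m) = (-18 - (-2))/(4 - 2) = -16/2 = -8.0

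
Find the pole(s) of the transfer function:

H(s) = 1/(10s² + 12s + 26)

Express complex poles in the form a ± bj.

Discriminant = 12² - 4×10×26 = 144 - 1040 = -896 < 0, so the poles are a complex conjugate pair s = (-12 ± j√896)/(2×10). Real part = -12/(2×10) = -12/20 = -0.6; imaginary part = ±√896/(2×10) ≈ 1.4967. Poles: s = -0.6 ± 1.4967j.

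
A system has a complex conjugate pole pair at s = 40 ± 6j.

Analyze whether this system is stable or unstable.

Real part of poles is 40 (> 0, right half-plane). Unstable.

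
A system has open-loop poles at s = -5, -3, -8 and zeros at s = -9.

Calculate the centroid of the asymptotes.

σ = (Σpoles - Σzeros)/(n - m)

σ = (Σpoles - Σzeros)/(n - m) = (-16 - (-9))/(3 - 1) = -7/2 = -3.5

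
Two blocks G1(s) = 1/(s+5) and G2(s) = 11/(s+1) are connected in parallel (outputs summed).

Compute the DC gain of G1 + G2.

Parallel: G_eq = G1 + G2. DC gain = G1(0) + G2(0) = 1/5 + 11/1 = 0.2 + 11 = 11.2.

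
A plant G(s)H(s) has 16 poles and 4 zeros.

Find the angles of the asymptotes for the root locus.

n - m = 16 - 4 = 12. Angles: θk = (2k + 1)·180°/12 = 15°, 45°, 75°, 105°, 135°, 165°, 195°, 225°, 255°, 285°, 315°, 345°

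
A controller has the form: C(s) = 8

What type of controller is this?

This is a Proportional (P) controller.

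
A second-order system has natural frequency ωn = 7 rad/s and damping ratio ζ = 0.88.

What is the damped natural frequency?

ωd = ωn√(1 - ζ²) = 7√(1 - 0.88²) = 3.32 rad/s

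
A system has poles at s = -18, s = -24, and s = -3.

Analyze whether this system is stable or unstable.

All poles are in the left half-plane. System is stable.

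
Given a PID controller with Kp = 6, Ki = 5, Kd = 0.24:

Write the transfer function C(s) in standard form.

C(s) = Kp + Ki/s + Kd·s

Substituting values: C(s) = 6 + 5/s + 0.24s = (0.24s² + 6s + 5)/s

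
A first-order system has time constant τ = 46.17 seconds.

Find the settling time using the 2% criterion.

For first-order system, 2% settling time ≈ 4τ = 4 × 46.17 = 184.68 s.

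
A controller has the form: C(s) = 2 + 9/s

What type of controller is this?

This is a Proportional-Integral (PI) controller.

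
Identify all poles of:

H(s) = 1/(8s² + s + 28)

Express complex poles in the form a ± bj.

Discriminant = 1² - 4×8×28 = 1 - 896 = -895 < 0, so the poles are a complex conjugate pair s = (-1 ± j√895)/(2×8). Real part = -1/(2×8) = -1/16 = -0.0625; imaginary part = ±√895/(2×8) ≈ 1.8698. Poles: s = -0.0625 ± 1.8698j.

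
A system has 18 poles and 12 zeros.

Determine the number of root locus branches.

Root locus has n branches where n = number of poles = 18.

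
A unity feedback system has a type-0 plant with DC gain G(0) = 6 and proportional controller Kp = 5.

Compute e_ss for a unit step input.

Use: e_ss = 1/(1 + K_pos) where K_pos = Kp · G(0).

K_pos = Kp · G(0) = 5 × 6 = 30. e_ss = 1/(1 + 30) = 0.0323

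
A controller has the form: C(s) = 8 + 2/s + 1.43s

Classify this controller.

This is a Proportional-Integral-Derivative (PID) controller.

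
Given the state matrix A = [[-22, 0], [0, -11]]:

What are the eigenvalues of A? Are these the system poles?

For diagonal matrix, eigenvalues are diagonal entries: λ₁ = -22, λ₂ = -11. Eigenvalues of A = system poles.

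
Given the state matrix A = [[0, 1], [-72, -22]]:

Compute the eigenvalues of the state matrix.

det(A - λI) = λ² - (-22)λ + 72 = (λ - (-18))(λ - (-4)). Eigenvalues: -18, -4.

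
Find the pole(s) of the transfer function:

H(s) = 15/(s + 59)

Pole is where denominator = 0: s + 59 = 0, so s = -59.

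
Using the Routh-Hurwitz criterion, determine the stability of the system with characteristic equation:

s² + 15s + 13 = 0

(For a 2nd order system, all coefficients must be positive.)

Coefficients: 1, 15, 13. All positive, so system is stable.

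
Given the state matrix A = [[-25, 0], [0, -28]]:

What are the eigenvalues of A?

For diagonal matrix, eigenvalues are diagonal entries: λ₁ = -25, λ₂ = -28.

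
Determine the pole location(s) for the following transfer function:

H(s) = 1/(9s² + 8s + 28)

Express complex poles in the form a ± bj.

Discriminant = 8² - 4×9×28 = 64 - 1008 = -944 < 0, so the poles are a complex conjugate pair s = (-8 ± j√944)/(2×9). Real part = -8/(2×9) = -8/18 ≈ -0.4444; imaginary part = ±√944/(2×9) ≈ 1.7069. Poles: s = -0.4444 ± 1.7069j.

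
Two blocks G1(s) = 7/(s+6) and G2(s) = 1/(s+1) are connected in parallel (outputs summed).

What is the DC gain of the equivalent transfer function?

Parallel: G_eq = G1 + G2. DC gain = G1(0) + G2(0) = 7/6 + 1/1 = 1.1667 + 1 = 2.1667.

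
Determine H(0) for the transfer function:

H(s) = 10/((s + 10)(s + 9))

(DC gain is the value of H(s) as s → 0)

DC gain = H(0) = 10/(10 × 9) = 10/90 = 0.1111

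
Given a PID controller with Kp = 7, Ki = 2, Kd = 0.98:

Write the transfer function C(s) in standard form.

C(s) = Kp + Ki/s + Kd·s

Substituting values: C(s) = 7 + 2/s + 0.98s = (0.98s² + 7s + 2)/s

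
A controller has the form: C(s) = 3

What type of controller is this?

This is a Proportional (P) controller.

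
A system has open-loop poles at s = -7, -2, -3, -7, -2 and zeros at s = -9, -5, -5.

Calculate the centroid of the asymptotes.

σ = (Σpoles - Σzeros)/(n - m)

σ = (Σpoles - Σzeros)/(n - m) = (-21 - (-19))/(5 - 3) = -2/2 = -1.0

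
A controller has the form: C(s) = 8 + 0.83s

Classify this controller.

This is a Proportional-Derivative (PD) controller.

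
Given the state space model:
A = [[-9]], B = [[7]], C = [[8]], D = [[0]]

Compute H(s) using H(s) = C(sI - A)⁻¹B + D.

(sI - A)⁻¹ = 1/(s + 9). H(s) = 8 × 7/(s + 9) + 0 = 56/(s + 9).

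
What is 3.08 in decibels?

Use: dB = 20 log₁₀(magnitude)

dB = 20 log₁₀(3.08) = 9.8 dB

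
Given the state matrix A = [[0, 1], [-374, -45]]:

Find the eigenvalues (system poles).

det(A - λI) = λ² - (-45)λ + 374 = (λ - (-11))(λ - (-34)). Eigenvalues: -11, -34.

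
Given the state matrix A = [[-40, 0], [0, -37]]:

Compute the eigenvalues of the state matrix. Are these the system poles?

For diagonal matrix, eigenvalues are diagonal entries: λ₁ = -40, λ₂ = -37. Eigenvalues of A = system poles.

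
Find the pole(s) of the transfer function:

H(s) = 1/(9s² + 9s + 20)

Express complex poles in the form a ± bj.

Discriminant = 9² - 4×9×20 = 81 - 720 = -639 < 0, so the poles are a complex conjugate pair s = (-9 ± j√639)/(2×9). Real part = -9/(2×9) = -9/18 = -0.5; imaginary part = ±√639/(2×9) ≈ 1.4044. Poles: s = -0.5 ± 1.4044j.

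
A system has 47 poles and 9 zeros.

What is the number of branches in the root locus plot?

Root locus has n branches where n = number of poles = 47.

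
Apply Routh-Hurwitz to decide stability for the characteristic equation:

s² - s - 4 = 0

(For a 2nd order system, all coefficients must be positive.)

Coefficients: 1, -1, -4. b=-1, c=-4 not positive, so system is unstable.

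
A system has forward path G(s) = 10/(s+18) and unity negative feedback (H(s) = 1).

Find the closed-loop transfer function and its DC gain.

T(s) = G/(1+GH) = [10/(s+18)] / [1 + 10/(s+18)] = 10/(s+18+10) = 10/(s+28). DC gain = 10/28 = 0.3571.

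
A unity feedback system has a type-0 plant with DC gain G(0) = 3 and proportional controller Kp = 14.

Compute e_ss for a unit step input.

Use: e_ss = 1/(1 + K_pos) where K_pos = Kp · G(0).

K_pos = Kp · G(0) = 14 × 3 = 42. e_ss = 1/(1 + 42) = 0.0233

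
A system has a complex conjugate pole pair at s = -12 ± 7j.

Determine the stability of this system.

Real part of poles is -12 (< 0, left half-plane). Stable.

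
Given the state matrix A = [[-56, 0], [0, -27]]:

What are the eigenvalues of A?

For diagonal matrix, eigenvalues are diagonal entries: λ₁ = -56, λ₂ = -27.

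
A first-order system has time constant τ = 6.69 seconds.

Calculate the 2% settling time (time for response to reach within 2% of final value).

For first-order system, 2% settling time ≈ 4τ = 4 × 6.69 = 26.76 s.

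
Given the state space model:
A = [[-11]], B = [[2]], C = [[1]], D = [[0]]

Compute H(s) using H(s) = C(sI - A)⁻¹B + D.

(sI - A)⁻¹ = 1/(s + 11). H(s) = 1 × 2/(s + 11) + 0 = 2/(s + 11).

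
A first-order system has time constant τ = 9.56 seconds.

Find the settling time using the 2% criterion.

For first-order system, 2% settling time ≈ 4τ = 4 × 9.56 = 38.24 s.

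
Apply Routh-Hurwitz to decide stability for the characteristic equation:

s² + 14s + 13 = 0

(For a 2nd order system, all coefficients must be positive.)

Coefficients: 1, 14, 13. All positive, so system is stable.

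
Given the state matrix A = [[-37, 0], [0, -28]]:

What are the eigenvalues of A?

For diagonal matrix, eigenvalues are diagonal entries: λ₁ = -37, λ₂ = -28.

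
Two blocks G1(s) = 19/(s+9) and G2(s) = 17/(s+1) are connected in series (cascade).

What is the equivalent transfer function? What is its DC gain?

Series: multiply transfer functions. G_eq = 19/(s+9) × 17/(s+1) = 323/((s+9)(s+1)). DC gain = 323/(9×1) = 35.8889.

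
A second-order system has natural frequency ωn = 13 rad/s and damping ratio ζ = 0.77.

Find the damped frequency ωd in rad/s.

ωd = ωn√(1 - ζ²) = 13√(1 - 0.77²) = 8.29 rad/s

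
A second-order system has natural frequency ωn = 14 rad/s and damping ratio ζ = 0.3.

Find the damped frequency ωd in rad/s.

ωd = ωn√(1 - ζ²) = 14√(1 - 0.3²) = 13.36 rad/s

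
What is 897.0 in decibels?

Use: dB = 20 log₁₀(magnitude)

dB = 20 log₁₀(897.0) = 59.1 dB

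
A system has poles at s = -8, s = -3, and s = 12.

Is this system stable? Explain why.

Pole(s) at s = 12 are not in the left half-plane. System is unstable.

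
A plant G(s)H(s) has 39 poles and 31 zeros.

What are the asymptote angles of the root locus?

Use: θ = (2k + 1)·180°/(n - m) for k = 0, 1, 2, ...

n - m = 39 - 31 = 8. Angles: θk = (2k + 1)·180°/8 = 22.5°, 67.5°, 112.5°, 157.5°, 202.5°, 247.5°, 292.5°, 337.5°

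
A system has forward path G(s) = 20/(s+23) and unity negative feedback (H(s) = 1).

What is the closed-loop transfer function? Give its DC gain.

T(s) = G/(1+GH) = [20/(s+23)] / [1 + 20/(s+23)] = 20/(s+23+20) = 20/(s+43). DC gain = 20/43 = 0.4651.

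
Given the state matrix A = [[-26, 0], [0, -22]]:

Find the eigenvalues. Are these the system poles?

For diagonal matrix, eigenvalues are diagonal entries: λ₁ = -26, λ₂ = -22. Eigenvalues of A = system poles.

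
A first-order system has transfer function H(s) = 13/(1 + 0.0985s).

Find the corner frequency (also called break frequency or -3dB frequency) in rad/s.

Corner frequency = 1/τ = 1/0.0985 = 10.152 rad/s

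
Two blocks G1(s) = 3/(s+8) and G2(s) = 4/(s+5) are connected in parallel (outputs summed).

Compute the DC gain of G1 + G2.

Parallel: G_eq = G1 + G2. DC gain = G1(0) + G2(0) = 3/8 + 4/5 = 0.375 + 0.8 = 1.175.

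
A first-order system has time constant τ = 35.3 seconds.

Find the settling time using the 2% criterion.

For first-order system, 2% settling time ≈ 4τ = 4 × 35.3 = 141.2 s.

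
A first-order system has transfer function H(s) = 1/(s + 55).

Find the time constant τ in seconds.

For H(s) = 1/(s + 1/τ), the pole is at -1/τ = -55, so τ = 1/55 = 0.0182 s.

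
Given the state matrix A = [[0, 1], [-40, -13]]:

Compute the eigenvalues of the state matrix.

det(A - λI) = λ² - (-13)λ + 40 = (λ - (-8))(λ - (-5)). Eigenvalues: -8, -5.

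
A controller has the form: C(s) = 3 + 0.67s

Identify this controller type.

This is a Proportional-Derivative (PD) controller.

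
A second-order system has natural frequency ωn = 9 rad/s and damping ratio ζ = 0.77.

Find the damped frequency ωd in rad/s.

ωd = ωn√(1 - ζ²) = 9√(1 - 0.77²) = 5.74 rad/s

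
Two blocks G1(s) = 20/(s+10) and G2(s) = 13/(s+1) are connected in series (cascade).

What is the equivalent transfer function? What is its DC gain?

Series: multiply transfer functions. G_eq = 20/(s+10) × 13/(s+1) = 260/((s+10)(s+1)). DC gain = 260/(10×1) = 26.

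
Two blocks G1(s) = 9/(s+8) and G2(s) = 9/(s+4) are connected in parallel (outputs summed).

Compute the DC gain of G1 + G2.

Parallel: G_eq = G1 + G2. DC gain = G1(0) + G2(0) = 9/8 + 9/4 = 1.125 + 2.25 = 3.375.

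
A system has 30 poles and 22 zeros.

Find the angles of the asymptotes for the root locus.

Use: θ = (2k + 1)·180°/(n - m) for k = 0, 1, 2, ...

n - m = 30 - 22 = 8. Angles: θk = (2k + 1)·180°/8 = 22.5°, 67.5°, 112.5°, 157.5°, 202.5°, 247.5°, 292.5°, 337.5°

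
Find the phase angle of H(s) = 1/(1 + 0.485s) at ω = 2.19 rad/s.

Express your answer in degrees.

Phase = -arctan(ωτ) = -arctan(2.19 × 0.485) = -46.7°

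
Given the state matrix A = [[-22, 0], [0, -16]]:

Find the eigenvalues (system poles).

For diagonal matrix, eigenvalues are diagonal entries: λ₁ = -22, λ₂ = -16.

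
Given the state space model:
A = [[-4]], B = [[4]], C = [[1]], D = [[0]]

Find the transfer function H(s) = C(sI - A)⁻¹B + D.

(sI - A)⁻¹ = 1/(s + 4). H(s) = 1 × 4/(s + 4) + 0 = 4/(s + 4).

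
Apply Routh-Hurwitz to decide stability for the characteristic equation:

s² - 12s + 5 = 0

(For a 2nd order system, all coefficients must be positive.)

Coefficients: 1, -12, 5. b=-12 not positive, so system is unstable.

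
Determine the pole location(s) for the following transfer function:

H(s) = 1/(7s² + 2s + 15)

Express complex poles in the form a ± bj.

Discriminant = 2² - 4×7×15 = 4 - 420 = -416 < 0, so the poles are a complex conjugate pair s = (-2 ± j√416)/(2×7). Real part = -2/(2×7) = -2/14 ≈ -0.1429; imaginary part = ±√416/(2×7) ≈ 1.4569. Poles: s = -0.1429 ± 1.4569j.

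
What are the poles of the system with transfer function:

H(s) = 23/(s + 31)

Pole is where denominator = 0: s + 31 = 0, so s = -31.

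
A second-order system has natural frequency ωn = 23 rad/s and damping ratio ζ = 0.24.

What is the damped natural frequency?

ωd = ωn√(1 - ζ²) = 23√(1 - 0.24²) = 22.33 rad/s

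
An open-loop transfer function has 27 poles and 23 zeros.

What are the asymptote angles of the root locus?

n - m = 27 - 23 = 4. Angles: θk = (2k + 1)·180°/4 = 45°, 135°, 225°, 315°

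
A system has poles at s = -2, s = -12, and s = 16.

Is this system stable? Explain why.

Pole(s) at s = 16 are not in the left half-plane. System is unstable.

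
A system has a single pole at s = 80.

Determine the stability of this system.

Pole at s = 80 is in the right half-plane. Unstable.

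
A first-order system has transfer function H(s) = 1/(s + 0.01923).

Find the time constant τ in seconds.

For H(s) = 1/(s + 1/τ), the pole is at -1/τ = -0.01923, so τ = 1/0.01923 = 52 s.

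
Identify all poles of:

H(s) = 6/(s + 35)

Pole is where denominator = 0: s + 35 = 0, so s = -35.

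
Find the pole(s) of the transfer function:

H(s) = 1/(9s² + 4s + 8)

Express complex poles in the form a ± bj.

Discriminant = 4² - 4×9×8 = 16 - 288 = -272 < 0, so the poles are a complex conjugate pair s = (-4 ± j√272)/(2×9). Real part = -4/(2×9) = -4/18 ≈ -0.2222; imaginary part = ±√272/(2×9) ≈ 0.9162. Poles: s = -0.2222 ± 0.9162j.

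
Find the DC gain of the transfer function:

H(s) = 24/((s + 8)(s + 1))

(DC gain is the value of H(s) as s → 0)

DC gain = H(0) = 24/(8 × 1) = 24/8 = 3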